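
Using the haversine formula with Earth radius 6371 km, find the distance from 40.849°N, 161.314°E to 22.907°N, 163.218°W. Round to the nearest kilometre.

Δλ = -163.218 − 161.314 = -324.532°; wrapped into (−180°, 180°]: 35.468°.
Δφ = 22.907 − 40.849 = -17.942°.
a = sin²(Δφ/2) + cos φ₁ · cos φ₂ · sin²(Δλ/2) = 0.088963.
c = 2·atan2(√a, √(1−a)) = 0.60575 rad → d = 6371·c ≈ 3859.25 km.

3859 km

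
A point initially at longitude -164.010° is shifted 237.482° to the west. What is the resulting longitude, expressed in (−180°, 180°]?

-41.492°

Start at -164.010°; shift −237.482° → -401.492°.
-401.492° lies outside (−180°, 180°]; add 360° → -41.492°.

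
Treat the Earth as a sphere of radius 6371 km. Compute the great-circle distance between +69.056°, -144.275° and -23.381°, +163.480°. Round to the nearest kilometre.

11094 km

Δλ = 163.480 − -144.275 = 307.755°; wrapped into (−180°, 180°]: -52.245°.
Δφ = -23.381 − 69.056 = -92.437°.
a = sin²(Δφ/2) + cos φ₁ · cos φ₂ · sin²(Δλ/2) = 0.584866.
c = 2·atan2(√a, √(1−a)) = 1.74135 rad → d = 6371·c ≈ 11094.16 km.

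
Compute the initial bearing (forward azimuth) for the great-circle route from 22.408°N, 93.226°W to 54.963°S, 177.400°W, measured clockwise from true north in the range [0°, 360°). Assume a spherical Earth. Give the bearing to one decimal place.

Δλ = -177.400 − -93.226 = -84.174°.
θ = atan2( sin Δλ · cos φ₂ , cos φ₁ · sin φ₂ − sin φ₁ · cos φ₂ · cos Δλ )
  = atan2(-0.57114, -0.77917) = -143.758° → normalised to [0°, 360°): 216.242°.

216.2°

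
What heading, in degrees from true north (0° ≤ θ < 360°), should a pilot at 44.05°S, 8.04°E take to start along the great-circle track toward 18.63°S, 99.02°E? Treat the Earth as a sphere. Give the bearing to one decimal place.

104.3°

Δλ = 99.02 − 8.04 = 90.98°.
θ = atan2( sin Δλ · cos φ₂ , cos φ₁ · sin φ₂ − sin φ₁ · cos φ₂ · cos Δλ )
  = atan2(0.94746, -0.24087) = 104.264° → normalised to [0°, 360°): 104.264°.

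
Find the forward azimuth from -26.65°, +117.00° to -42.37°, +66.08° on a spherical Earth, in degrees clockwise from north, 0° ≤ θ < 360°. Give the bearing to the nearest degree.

Δλ = 66.08 − 117.00 = -50.92°.
θ = atan2( sin Δλ · cos φ₂ , cos φ₁ · sin φ₂ − sin φ₁ · cos φ₂ · cos Δλ )
  = atan2(-0.57351, -0.39341) = -124.449° → normalised to [0°, 360°): 235.551°.

236°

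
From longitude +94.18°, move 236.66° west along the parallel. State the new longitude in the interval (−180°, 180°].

-142.48°

Start at +94.18°; shift −236.66° → -142.48°.
-142.48° already lies in (−180°, 180°].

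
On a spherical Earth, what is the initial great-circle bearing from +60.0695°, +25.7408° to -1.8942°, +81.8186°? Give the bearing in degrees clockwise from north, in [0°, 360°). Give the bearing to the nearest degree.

Δλ = 81.8186 − 25.7408 = 56.0778°.
θ = atan2( sin Δλ · cos φ₂ , cos φ₁ · sin φ₂ − sin φ₁ · cos φ₂ · cos Δλ )
  = atan2(0.82934, -0.49987) = 121.078° → normalised to [0°, 360°): 121.078°.

121°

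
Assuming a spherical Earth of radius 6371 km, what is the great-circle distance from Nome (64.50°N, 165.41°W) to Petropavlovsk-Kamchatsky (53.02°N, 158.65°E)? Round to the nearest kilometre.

Δλ = 158.65 − -165.41 = 324.06°; wrapped into (−180°, 180°]: -35.94°.
Δφ = 53.02 − 64.50 = -11.48°.
a = sin²(Δφ/2) + cos φ₁ · cos φ₂ · sin²(Δλ/2) = 0.034652.
c = 2·atan2(√a, √(1−a)) = 0.37449 rad → d = 6371·c ≈ 2385.86 km.

2386 km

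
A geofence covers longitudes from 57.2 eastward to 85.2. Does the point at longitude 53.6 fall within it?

Band width going east from +57.2° to +85.2°: ((85.2 − 57.2) mod 360) = 28.0°.
Offset of +53.6° east of the west edge: ((53.6 − 57.2) mod 360) = 356.4°.
356.4° > 28.0° ⇒ outside.

No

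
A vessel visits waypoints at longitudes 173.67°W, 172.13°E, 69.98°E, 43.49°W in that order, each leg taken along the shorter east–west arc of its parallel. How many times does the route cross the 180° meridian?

1

Leg 1: -173.67° → +172.13°, shortest Δλ = -14.2° (west) — crosses 180°.
Leg 2: +172.13° → +69.98°, shortest Δλ = -102.15° (west) — does not cross 180°.
Leg 3: +69.98° → -43.49°, shortest Δλ = -113.47° (west) — does not cross 180°.
Total crossings: 1.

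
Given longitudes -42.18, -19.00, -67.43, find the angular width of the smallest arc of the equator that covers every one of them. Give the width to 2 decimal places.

48.43°

Sort the longitudes: -67.43°, -42.18°, -19.00°.
Eastward gaps between consecutive values (wrapping around): 25.25°, 23.18°, 311.57°.
Largest gap = 311.57° ⇒ minimal covering band is its complement: 360° − 311.57° = 48.43°.
Band runs from -67.43° eastward to -19.00°.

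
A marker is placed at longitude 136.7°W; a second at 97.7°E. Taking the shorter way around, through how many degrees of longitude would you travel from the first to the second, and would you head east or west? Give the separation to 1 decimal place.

Raw difference: 97.7 − -136.7 = 234.4°.
Normalise into (−180°, 180°]: 234.4° − 360° = -125.6°.
Negative ⇒ the second point lies to the west; separation 125.6°.

125.6° west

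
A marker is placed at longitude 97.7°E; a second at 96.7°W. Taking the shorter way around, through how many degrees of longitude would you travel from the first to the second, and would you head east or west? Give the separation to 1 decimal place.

Raw difference: -96.7 − 97.7 = -194.4°.
Normalise into (−180°, 180°]: -194.4° + 360° = 165.6°.
Positive ⇒ the second point lies to the east; separation 165.6°.

165.6° east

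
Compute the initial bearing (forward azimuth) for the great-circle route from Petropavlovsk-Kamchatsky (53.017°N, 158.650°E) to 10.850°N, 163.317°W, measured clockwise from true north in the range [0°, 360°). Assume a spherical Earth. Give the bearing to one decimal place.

129.8°

Δλ = -163.317 − 158.650 = -321.967°; wrapped into (−180°, 180°]: 38.033°.
θ = atan2( sin Δλ · cos φ₂ , cos φ₁ · sin φ₂ − sin φ₁ · cos φ₂ · cos Δλ )
  = atan2(0.60510, -0.50470) = 129.831° → normalised to [0°, 360°): 129.831°.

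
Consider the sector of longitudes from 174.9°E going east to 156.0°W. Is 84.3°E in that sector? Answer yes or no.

No

Band width going east from +174.9° to -156.0°: ((-156.0 − 174.9) mod 360) = 29.1°.
Offset of +84.3° east of the west edge: ((84.3 − 174.9) mod 360) = 269.4°.
269.4° > 29.1° ⇒ outside.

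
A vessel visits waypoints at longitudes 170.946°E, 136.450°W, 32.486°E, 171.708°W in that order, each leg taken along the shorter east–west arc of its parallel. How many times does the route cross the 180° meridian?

2

Leg 1: +170.946° → -136.450°, shortest Δλ = 52.604° (east) — crosses 180°.
Leg 2: -136.450° → +32.486°, shortest Δλ = 168.936° (east) — does not cross 180°.
Leg 3: +32.486° → -171.708°, shortest Δλ = 155.806° (east) — crosses 180°.
Total crossings: 2.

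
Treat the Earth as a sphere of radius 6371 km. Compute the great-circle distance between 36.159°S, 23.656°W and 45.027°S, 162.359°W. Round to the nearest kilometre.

Δλ = -162.359 − -23.656 = -138.703°.
Δφ = -45.027 − -36.159 = -8.868°.
a = sin²(Δφ/2) + cos φ₁ · cos φ₂ · sin²(Δλ/2) = 0.505655.
c = 2·atan2(√a, √(1−a)) = 1.58211 rad → d = 6371·c ≈ 10079.60 km.

10080 km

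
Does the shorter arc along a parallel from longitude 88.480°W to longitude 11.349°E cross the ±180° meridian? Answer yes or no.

Signed shortest Δλ = ((11.349 − -88.480 + 180) mod 360) − 180 = 99.829°.
Going east by 99.829° from -88.480° reaches +11.349° without touching 180°.

No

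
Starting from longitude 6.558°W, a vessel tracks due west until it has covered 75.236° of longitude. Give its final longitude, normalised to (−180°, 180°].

Start at -6.558°; shift −75.236° → -81.794°.
-81.794° already lies in (−180°, 180°].

81.794°W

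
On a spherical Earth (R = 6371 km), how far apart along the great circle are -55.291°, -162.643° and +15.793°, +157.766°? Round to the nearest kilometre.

8734 km

Δλ = 157.766 − -162.643 = 320.409°; wrapped into (−180°, 180°]: -39.591°.
Δφ = 15.793 − -55.291 = 71.084°.
a = sin²(Δφ/2) + cos φ₁ · cos φ₂ · sin²(Δλ/2) = 0.400751.
c = 2·atan2(√a, √(1−a)) = 1.37097 rad → d = 6371·c ≈ 8734.46 km.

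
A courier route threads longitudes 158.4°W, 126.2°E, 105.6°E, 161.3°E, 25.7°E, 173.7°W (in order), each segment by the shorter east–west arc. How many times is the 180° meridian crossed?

2

Leg 1: -158.4° → +126.2°, shortest Δλ = -75.4° (west) — crosses 180°.
Leg 2: +126.2° → +105.6°, shortest Δλ = -20.6° (west) — does not cross 180°.
Leg 3: +105.6° → +161.3°, shortest Δλ = 55.7° (east) — does not cross 180°.
Leg 4: +161.3° → +25.7°, shortest Δλ = -135.6° (west) — does not cross 180°.
Leg 5: +25.7° → -173.7°, shortest Δλ = 160.6° (east) — crosses 180°.
Total crossings: 2.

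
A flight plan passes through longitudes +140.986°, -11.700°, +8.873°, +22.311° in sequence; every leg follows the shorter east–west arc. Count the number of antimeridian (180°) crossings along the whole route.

0

Leg 1: +140.986° → -11.700°, shortest Δλ = -152.686° (west) — does not cross 180°.
Leg 2: -11.700° → +8.873°, shortest Δλ = 20.573° (east) — does not cross 180°.
Leg 3: +8.873° → +22.311°, shortest Δλ = 13.438° (east) — does not cross 180°.
Total crossings: 0.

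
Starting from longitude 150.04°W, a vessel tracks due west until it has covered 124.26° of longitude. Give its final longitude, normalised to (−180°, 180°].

85.70°E

Start at -150.04°; shift −124.26° → -274.30°.
-274.30° lies outside (−180°, 180°]; add 360° → +85.70°.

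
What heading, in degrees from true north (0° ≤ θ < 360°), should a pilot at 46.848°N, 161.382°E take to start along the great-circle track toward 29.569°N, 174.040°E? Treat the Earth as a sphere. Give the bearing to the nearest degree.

Δλ = 174.040 − 161.382 = 12.658°.
θ = atan2( sin Δλ · cos φ₂ , cos φ₁ · sin φ₂ − sin φ₁ · cos φ₂ · cos Δλ )
  = atan2(0.19059, -0.28160) = 145.909° → normalised to [0°, 360°): 145.909°.

146°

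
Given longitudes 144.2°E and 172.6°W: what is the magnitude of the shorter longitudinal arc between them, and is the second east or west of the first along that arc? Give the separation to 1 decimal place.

43.2° east

Raw difference: -172.6 − 144.2 = -316.8°.
Normalise into (−180°, 180°]: -316.8° + 360° = 43.2°.
Positive ⇒ the second point lies to the east; separation 43.2°.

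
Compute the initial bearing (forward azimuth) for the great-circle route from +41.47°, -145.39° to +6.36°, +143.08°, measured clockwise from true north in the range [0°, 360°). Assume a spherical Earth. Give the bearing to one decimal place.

Δλ = 143.08 − -145.39 = 288.47°; wrapped into (−180°, 180°]: -71.53°.
θ = atan2( sin Δλ · cos φ₂ , cos φ₁ · sin φ₂ − sin φ₁ · cos φ₂ · cos Δλ )
  = atan2(-0.94265, -0.12550) = -97.584° → normalised to [0°, 360°): 262.416°.

262.4°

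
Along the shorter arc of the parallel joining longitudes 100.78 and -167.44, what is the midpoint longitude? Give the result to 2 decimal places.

+146.67°

Signed shortest Δλ from +100.78° to -167.44° is +91.78°.
Midpoint longitude = +100.78° + (+91.78°)/2 = +100.78° + 45.89° = +146.67°.
(The naïve average (+100.78 + -167.44)/2 = -33.33° is on the wrong side of the globe.)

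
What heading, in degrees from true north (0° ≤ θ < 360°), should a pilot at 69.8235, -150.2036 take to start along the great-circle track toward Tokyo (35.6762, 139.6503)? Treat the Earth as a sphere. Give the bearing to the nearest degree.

Δλ = 139.6503 − -150.2036 = 289.8539°; wrapped into (−180°, 180°]: -70.1461°.
θ = atan2( sin Δλ · cos φ₂ , cos φ₁ · sin φ₂ − sin φ₁ · cos φ₂ · cos Δλ )
  = atan2(-0.76404, -0.05780) = -94.326° → normalised to [0°, 360°): 265.674°.

266°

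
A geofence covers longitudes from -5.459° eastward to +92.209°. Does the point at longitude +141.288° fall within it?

No

Band width going east from -5.459° to +92.209°: ((92.209 − -5.459) mod 360) = 97.668°.
Offset of +141.288° east of the west edge: ((141.288 − -5.459) mod 360) = 146.747°.
146.747° > 97.668° ⇒ outside.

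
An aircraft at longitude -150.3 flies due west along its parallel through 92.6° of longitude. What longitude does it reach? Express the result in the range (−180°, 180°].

+117.1°

Start at -150.3°; shift −92.6° → -242.9°.
-242.9° lies outside (−180°, 180°]; add 360° → +117.1°.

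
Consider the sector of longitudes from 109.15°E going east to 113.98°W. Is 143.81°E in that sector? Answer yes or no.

Yes

Band width going east from +109.15° to -113.98°: ((-113.98 − 109.15) mod 360) = 136.87°.
Offset of +143.81° east of the west edge: ((143.81 − 109.15) mod 360) = 34.66°.
34.66° ≤ 136.87° ⇒ inside.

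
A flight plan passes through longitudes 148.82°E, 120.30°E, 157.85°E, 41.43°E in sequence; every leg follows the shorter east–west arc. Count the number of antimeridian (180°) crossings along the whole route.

Leg 1: +148.82° → +120.30°, shortest Δλ = -28.52° (west) — does not cross 180°.
Leg 2: +120.30° → +157.85°, shortest Δλ = 37.55° (east) — does not cross 180°.
Leg 3: +157.85° → +41.43°, shortest Δλ = -116.42° (west) — does not cross 180°.
Total crossings: 0.

0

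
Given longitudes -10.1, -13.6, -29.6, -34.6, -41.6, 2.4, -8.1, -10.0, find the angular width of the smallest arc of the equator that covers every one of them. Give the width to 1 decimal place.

Sort the longitudes: -41.6°, -34.6°, -29.6°, -13.6°, -10.1°, -10.0°, -8.1°, +2.4°.
Eastward gaps between consecutive values (wrapping around): 7.0°, 5.0°, 16.0°, 3.5°, 0.1°, 1.9°, 10.5°, 316.0°.
Largest gap = 316.0° ⇒ minimal covering band is its complement: 360° − 316.0° = 44.0°.
Band runs from -41.6° eastward to +2.4°.

44.0°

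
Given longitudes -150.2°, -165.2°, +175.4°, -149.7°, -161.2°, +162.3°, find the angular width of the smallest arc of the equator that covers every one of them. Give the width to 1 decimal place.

Sort the longitudes: -165.2°, -161.2°, -150.2°, -149.7°, +162.3°, +175.4°.
Eastward gaps between consecutive values (wrapping around): 4.0°, 11.0°, 0.5°, 312.0°, 13.1°, 19.4°.
Largest gap = 312.0° ⇒ minimal covering band is its complement: 360° − 312.0° = 48.0°.
Band runs from +162.3° eastward to -149.7°, crossing the antimeridian.

48.0°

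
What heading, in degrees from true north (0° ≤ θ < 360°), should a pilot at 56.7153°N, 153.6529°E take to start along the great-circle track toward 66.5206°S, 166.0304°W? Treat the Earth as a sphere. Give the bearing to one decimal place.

161.2°

Δλ = -166.0304 − 153.6529 = -319.6833°; wrapped into (−180°, 180°]: 40.3167°.
θ = atan2( sin Δλ · cos φ₂ , cos φ₁ · sin φ₂ − sin φ₁ · cos φ₂ · cos Δλ )
  = atan2(0.25778, -0.75731) = 161.202° → normalised to [0°, 360°): 161.202°.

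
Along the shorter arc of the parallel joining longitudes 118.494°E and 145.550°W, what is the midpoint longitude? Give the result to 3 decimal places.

166.472°E

Signed shortest Δλ from +118.494° to -145.550° is +95.956°.
Midpoint longitude = +118.494° + (+95.956°)/2 = +118.494° + 47.978° = +166.472°.
(The naïve average (+118.494 + -145.550)/2 = -13.528° is on the wrong side of the globe.)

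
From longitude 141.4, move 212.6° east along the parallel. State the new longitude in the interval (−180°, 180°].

-6.0°

Start at +141.4°; shift +212.6° → +354.0°.
+354.0° lies outside (−180°, 180°]; subtract 360° → -6.0°.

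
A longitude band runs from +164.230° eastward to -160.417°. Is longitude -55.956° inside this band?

No

Band width going east from +164.230° to -160.417°: ((-160.417 − 164.230) mod 360) = 35.353°.
Offset of -55.956° east of the west edge: ((-55.956 − 164.230) mod 360) = 139.814°.
139.814° > 35.353° ⇒ outside.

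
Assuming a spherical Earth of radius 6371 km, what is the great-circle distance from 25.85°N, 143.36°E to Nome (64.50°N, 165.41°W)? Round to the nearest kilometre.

Δλ = -165.41 − 143.36 = -308.77°; wrapped into (−180°, 180°]: 51.23°.
Δφ = 64.50 − 25.85 = 38.65°.
a = sin²(Δφ/2) + cos φ₁ · cos φ₂ · sin²(Δλ/2) = 0.181924.
c = 2·atan2(√a, √(1−a)) = 0.88130 rad → d = 6371·c ≈ 5614.74 km.

5615 km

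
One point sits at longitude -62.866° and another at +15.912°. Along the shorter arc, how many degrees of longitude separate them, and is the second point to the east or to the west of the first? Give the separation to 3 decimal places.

78.778° east

Raw difference: 15.912 − -62.866 = 78.778°.
Normalise into (−180°, 180°]: 78.778° stays 78.778°.
Positive ⇒ the second point lies to the east; separation 78.778°.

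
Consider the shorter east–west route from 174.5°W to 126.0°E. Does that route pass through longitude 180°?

Naïve |126.0 − -174.5| = 300.5° > 180°, so the shorter arc goes the other way round — across 180°.
Signed shortest Δλ = ((126.0 − -174.5 + 180) mod 360) − 180 = -59.5°.
Going west by 59.5° from -174.5° passes through 180° before reaching +126.0°.

Yes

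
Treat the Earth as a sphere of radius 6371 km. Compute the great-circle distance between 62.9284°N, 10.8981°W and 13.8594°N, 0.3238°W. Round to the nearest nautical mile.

2980 nmi

Δλ = -0.3238 − -10.8981 = 10.5743°.
Δφ = 13.8594 − 62.9284 = -49.0690°.
a = sin²(Δφ/2) + cos φ₁ · cos φ₂ · sin²(Δλ/2) = 0.176177.
c = 2·atan2(√a, √(1−a)) = 0.86631 rad → d = 6371·c ≈ 5519.23 km ≈ 2980.15 nmi.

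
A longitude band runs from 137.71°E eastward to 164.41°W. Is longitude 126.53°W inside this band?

Band width going east from +137.71° to -164.41°: ((-164.41 − 137.71) mod 360) = 57.88°.
Offset of -126.53° east of the west edge: ((-126.53 − 137.71) mod 360) = 95.76°.
95.76° > 57.88° ⇒ outside.

No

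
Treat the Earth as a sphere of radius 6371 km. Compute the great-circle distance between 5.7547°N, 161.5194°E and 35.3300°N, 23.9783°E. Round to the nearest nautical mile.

Δλ = 23.9783 − 161.5194 = -137.5411°.
Δφ = 35.3300 − 5.7547 = 29.5753°.
a = sin²(Δφ/2) + cos φ₁ · cos φ₂ · sin²(Δλ/2) = 0.770437.
c = 2·atan2(√a, √(1−a)) = 2.14227 rad → d = 6371·c ≈ 13648.42 km ≈ 7369.56 nmi.

7370 nmi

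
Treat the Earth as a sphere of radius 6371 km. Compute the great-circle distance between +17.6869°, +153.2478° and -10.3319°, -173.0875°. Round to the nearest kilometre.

4835 km

Δλ = -173.0875 − 153.2478 = -326.3353°; wrapped into (−180°, 180°]: 33.6647°.
Δφ = -10.3319 − 17.6869 = -28.0188°.
a = sin²(Δφ/2) + cos φ₁ · cos φ₂ · sin²(Δλ/2) = 0.137196.
c = 2·atan2(√a, √(1−a)) = 0.75888 rad → d = 6371·c ≈ 4834.82 km.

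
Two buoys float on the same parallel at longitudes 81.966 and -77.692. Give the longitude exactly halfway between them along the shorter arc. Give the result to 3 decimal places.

+2.137°

Signed shortest Δλ from +81.966° to -77.692° is -159.658°.
Midpoint longitude = +81.966° + (-159.658°)/2 = +81.966° − 79.829° = +2.137°.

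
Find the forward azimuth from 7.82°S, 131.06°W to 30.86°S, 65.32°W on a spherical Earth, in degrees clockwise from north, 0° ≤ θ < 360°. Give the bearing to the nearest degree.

Δλ = -65.32 − -131.06 = 65.74°.
θ = atan2( sin Δλ · cos φ₂ , cos φ₁ · sin φ₂ − sin φ₁ · cos φ₂ · cos Δλ )
  = atan2(0.78262, -0.46018) = 120.456° → normalised to [0°, 360°): 120.456°.

120°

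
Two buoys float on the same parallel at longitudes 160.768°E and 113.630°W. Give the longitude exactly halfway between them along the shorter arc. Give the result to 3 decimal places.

156.431°W

Signed shortest Δλ from +160.768° to -113.630° is +85.602°.
Midpoint longitude = +160.768° + (+85.602°)/2 = +160.768° + 42.801° = +203.569°.
Normalise into (−180°, 180°]: -156.431°.
(The naïve average (+160.768 + -113.630)/2 = 23.569° is on the wrong side of the globe.)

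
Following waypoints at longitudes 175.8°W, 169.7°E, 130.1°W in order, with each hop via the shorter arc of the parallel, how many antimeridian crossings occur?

Leg 1: -175.8° → +169.7°, shortest Δλ = -14.5° (west) — crosses 180°.
Leg 2: +169.7° → -130.1°, shortest Δλ = 60.2° (east) — crosses 180°.
Total crossings: 2.

2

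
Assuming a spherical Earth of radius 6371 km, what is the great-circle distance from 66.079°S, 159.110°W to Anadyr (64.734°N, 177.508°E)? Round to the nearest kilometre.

Δλ = 177.508 − -159.110 = 336.618°; wrapped into (−180°, 180°]: -23.382°.
Δφ = 64.734 − -66.079 = 130.813°.
a = sin²(Δφ/2) + cos φ₁ · cos φ₂ · sin²(Δλ/2) = 0.833902.
c = 2·atan2(√a, √(1−a)) = 2.30205 rad → d = 6371·c ≈ 14666.37 km.

14666 km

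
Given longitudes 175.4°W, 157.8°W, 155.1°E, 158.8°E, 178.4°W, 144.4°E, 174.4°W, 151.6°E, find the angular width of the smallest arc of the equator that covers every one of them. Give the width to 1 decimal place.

57.8°

Sort the longitudes: -178.4°, -175.4°, -174.4°, -157.8°, +144.4°, +151.6°, +155.1°, +158.8°.
Eastward gaps between consecutive values (wrapping around): 3.0°, 1.0°, 16.6°, 302.2°, 7.2°, 3.5°, 3.7°, 22.8°.
Largest gap = 302.2° ⇒ minimal covering band is its complement: 360° − 302.2° = 57.8°.
Band runs from +144.4° eastward to -157.8°, crossing the antimeridian.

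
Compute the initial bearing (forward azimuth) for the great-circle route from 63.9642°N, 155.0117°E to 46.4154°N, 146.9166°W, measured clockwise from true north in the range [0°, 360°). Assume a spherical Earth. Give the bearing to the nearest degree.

Δλ = -146.9166 − 155.0117 = -301.9283°; wrapped into (−180°, 180°]: 58.0717°.
θ = atan2( sin Δλ · cos φ₂ , cos φ₁ · sin φ₂ − sin φ₁ · cos φ₂ · cos Δλ )
  = atan2(0.58512, -0.00966) = 90.946° → normalised to [0°, 360°): 90.946°.

91°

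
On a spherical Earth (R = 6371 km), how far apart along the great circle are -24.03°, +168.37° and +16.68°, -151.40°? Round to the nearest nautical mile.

Δλ = -151.40 − 168.37 = -319.77°; wrapped into (−180°, 180°]: 40.23°.
Δφ = 16.68 − -24.03 = 40.71°.
a = sin²(Δφ/2) + cos φ₁ · cos φ₂ · sin²(Δλ/2) = 0.224465.
c = 2·atan2(√a, √(1−a)) = 0.98715 rad → d = 6371·c ≈ 6289.14 km ≈ 3395.86 nmi.

3396 nmi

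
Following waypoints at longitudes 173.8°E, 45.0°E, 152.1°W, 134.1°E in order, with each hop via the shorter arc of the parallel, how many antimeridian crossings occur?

2

Leg 1: +173.8° → +45.0°, shortest Δλ = -128.8° (west) — does not cross 180°.
Leg 2: +45.0° → -152.1°, shortest Δλ = 162.9° (east) — crosses 180°.
Leg 3: -152.1° → +134.1°, shortest Δλ = -73.8° (west) — crosses 180°.
Total crossings: 2.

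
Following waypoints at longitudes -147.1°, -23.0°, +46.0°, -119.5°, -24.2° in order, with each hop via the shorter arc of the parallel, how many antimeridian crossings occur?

0

Leg 1: -147.1° → -23.0°, shortest Δλ = 124.1° (east) — does not cross 180°.
Leg 2: -23.0° → +46.0°, shortest Δλ = 69.0° (east) — does not cross 180°.
Leg 3: +46.0° → -119.5°, shortest Δλ = -165.5° (west) — does not cross 180°.
Leg 4: -119.5° → -24.2°, shortest Δλ = 95.3° (east) — does not cross 180°.
Total crossings: 0.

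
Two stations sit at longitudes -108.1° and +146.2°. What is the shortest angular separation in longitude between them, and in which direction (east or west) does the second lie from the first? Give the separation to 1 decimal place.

105.7° west

Raw difference: 146.2 − -108.1 = 254.3°.
Normalise into (−180°, 180°]: 254.3° − 360° = -105.7°.
Negative ⇒ the second point lies to the west; separation 105.7°.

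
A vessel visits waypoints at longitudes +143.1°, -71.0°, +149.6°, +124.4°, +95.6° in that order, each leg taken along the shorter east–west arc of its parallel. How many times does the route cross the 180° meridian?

2

Leg 1: +143.1° → -71.0°, shortest Δλ = 145.9° (east) — crosses 180°.
Leg 2: -71.0° → +149.6°, shortest Δλ = -139.4° (west) — crosses 180°.
Leg 3: +149.6° → +124.4°, shortest Δλ = -25.2° (west) — does not cross 180°.
Leg 4: +124.4° → +95.6°, shortest Δλ = -28.8° (west) — does not cross 180°.
Total crossings: 2.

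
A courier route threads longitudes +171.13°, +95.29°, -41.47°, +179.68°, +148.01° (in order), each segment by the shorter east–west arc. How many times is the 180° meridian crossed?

1

Leg 1: +171.13° → +95.29°, shortest Δλ = -75.84° (west) — does not cross 180°.
Leg 2: +95.29° → -41.47°, shortest Δλ = -136.76° (west) — does not cross 180°.
Leg 3: -41.47° → +179.68°, shortest Δλ = -138.85° (west) — crosses 180°.
Leg 4: +179.68° → +148.01°, shortest Δλ = -31.67° (west) — does not cross 180°.
Total crossings: 1.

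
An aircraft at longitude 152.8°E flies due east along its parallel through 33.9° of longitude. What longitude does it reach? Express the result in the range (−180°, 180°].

173.3°W

Start at +152.8°; shift +33.9° → +186.7°.
+186.7° lies outside (−180°, 180°]; subtract 360° → -173.3°.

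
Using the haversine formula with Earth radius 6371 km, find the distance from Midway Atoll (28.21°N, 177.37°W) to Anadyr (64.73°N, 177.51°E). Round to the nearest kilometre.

Δλ = 177.51 − -177.37 = 354.88°; wrapped into (−180°, 180°]: -5.12°.
Δφ = 64.73 − 28.21 = 36.52°.
a = sin²(Δφ/2) + cos φ₁ · cos φ₂ · sin²(Δλ/2) = 0.098926.
c = 2·atan2(√a, √(1−a)) = 0.63991 rad → d = 6371·c ≈ 4076.88 km.

4077 km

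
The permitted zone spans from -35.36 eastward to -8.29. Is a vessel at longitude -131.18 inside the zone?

Band width going east from -35.36° to -8.29°: ((-8.29 − -35.36) mod 360) = 27.07°.
Offset of -131.18° east of the west edge: ((-131.18 − -35.36) mod 360) = 264.18°.
264.18° > 27.07° ⇒ outside.

No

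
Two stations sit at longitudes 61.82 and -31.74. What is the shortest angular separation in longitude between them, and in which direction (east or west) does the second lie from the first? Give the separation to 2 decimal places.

Raw difference: -31.74 − 61.82 = -93.56°.
Normalise into (−180°, 180°]: -93.56° stays -93.56°.
Negative ⇒ the second point lies to the west; separation 93.56°.

93.56° west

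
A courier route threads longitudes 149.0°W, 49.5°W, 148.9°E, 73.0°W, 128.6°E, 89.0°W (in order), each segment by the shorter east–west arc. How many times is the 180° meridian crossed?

Leg 1: -149.0° → -49.5°, shortest Δλ = 99.5° (east) — does not cross 180°.
Leg 2: -49.5° → +148.9°, shortest Δλ = -161.6° (west) — crosses 180°.
Leg 3: +148.9° → -73.0°, shortest Δλ = 138.1° (east) — crosses 180°.
Leg 4: -73.0° → +128.6°, shortest Δλ = -158.4° (west) — crosses 180°.
Leg 5: +128.6° → -89.0°, shortest Δλ = 142.4° (east) — crosses 180°.
Total crossings: 4.

4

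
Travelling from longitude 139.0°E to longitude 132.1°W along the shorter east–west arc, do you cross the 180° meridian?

Yes

Naïve |-132.1 − 139.0| = 271.1° > 180°, so the shorter arc goes the other way round — across 180°.
Signed shortest Δλ = ((-132.1 − 139.0 + 180) mod 360) − 180 = 88.9°.
Going east by 88.9° from +139.0° passes through 180° before reaching -132.1°.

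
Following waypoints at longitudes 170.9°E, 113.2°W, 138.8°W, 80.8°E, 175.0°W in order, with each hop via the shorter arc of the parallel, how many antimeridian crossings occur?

Leg 1: +170.9° → -113.2°, shortest Δλ = 75.9° (east) — crosses 180°.
Leg 2: -113.2° → -138.8°, shortest Δλ = -25.6° (west) — does not cross 180°.
Leg 3: -138.8° → +80.8°, shortest Δλ = -140.4° (west) — crosses 180°.
Leg 4: +80.8° → -175.0°, shortest Δλ = 104.2° (east) — crosses 180°.
Total crossings: 3.

3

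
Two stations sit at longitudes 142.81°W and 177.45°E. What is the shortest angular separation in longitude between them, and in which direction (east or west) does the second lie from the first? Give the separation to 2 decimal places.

39.74° west

Raw difference: 177.45 − -142.81 = 320.26°.
Normalise into (−180°, 180°]: 320.26° − 360° = -39.74°.
Negative ⇒ the second point lies to the west; separation 39.74°.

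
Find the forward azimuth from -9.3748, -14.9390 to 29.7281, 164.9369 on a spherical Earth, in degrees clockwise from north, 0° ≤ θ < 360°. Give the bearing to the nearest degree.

0°

Δλ = 164.9369 − -14.9390 = 179.8759°.
θ = atan2( sin Δλ · cos φ₂ , cos φ₁ · sin φ₂ − sin φ₁ · cos φ₂ · cos Δλ )
  = atan2(0.00188, 0.34781) = 0.310° → normalised to [0°, 360°): 0.310°.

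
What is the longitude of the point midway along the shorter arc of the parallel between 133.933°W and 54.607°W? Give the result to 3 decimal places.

94.270°W

Signed shortest Δλ from -133.933° to -54.607° is +79.326°.
Midpoint longitude = -133.933° + (+79.326°)/2 = -133.933° + 39.663° = -94.270°.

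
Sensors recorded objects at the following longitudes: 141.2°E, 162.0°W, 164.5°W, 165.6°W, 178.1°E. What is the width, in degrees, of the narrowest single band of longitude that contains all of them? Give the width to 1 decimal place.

56.8°

Sort the longitudes: -165.6°, -164.5°, -162.0°, +141.2°, +178.1°.
Eastward gaps between consecutive values (wrapping around): 1.1°, 2.5°, 303.2°, 36.9°, 16.3°.
Largest gap = 303.2° ⇒ minimal covering band is its complement: 360° − 303.2° = 56.8°.
Band runs from +141.2° eastward to -162.0°, crossing the antimeridian.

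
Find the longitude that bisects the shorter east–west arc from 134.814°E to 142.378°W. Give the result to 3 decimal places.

176.218°E

Signed shortest Δλ from +134.814° to -142.378° is +82.808°.
Midpoint longitude = +134.814° + (+82.808°)/2 = +134.814° + 41.404° = +176.218°.
(The naïve average (+134.814 + -142.378)/2 = -3.782° is on the wrong side of the globe.)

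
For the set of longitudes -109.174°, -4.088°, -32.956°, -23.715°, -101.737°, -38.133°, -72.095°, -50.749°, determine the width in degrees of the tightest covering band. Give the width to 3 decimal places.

105.086°

Sort the longitudes: -109.174°, -101.737°, -72.095°, -50.749°, -38.133°, -32.956°, -23.715°, -4.088°.
Eastward gaps between consecutive values (wrapping around): 7.437°, 29.642°, 21.346°, 12.616°, 5.177°, 9.241°, 19.627°, 254.914°.
Largest gap = 254.914° ⇒ minimal covering band is its complement: 360° − 254.914° = 105.086°.
Band runs from -109.174° eastward to -4.088°.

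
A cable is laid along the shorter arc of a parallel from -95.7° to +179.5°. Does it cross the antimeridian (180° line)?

Naïve |179.5 − -95.7| = 275.2° > 180°, so the shorter arc goes the other way round — across 180°.
Signed shortest Δλ = ((179.5 − -95.7 + 180) mod 360) − 180 = -84.8°.
Going west by 84.8° from -95.7° passes through 180° before reaching +179.5°.

Yes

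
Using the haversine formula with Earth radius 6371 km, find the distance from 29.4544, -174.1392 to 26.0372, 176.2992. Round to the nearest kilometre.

1014 km

Δλ = 176.2992 − -174.1392 = 350.4384°; wrapped into (−180°, 180°]: -9.5616°.
Δφ = 26.0372 − 29.4544 = -3.4172°.
a = sin²(Δφ/2) + cos φ₁ · cos φ₂ · sin²(Δλ/2) = 0.006324.
c = 2·atan2(√a, √(1−a)) = 0.15921 rad → d = 6371·c ≈ 1014.32 km.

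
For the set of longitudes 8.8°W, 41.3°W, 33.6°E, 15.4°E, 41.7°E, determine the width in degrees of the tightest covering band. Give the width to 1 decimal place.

Sort the longitudes: -41.3°, -8.8°, +15.4°, +33.6°, +41.7°.
Eastward gaps between consecutive values (wrapping around): 32.5°, 24.2°, 18.2°, 8.1°, 277.0°.
Largest gap = 277.0° ⇒ minimal covering band is its complement: 360° − 277.0° = 83.0°.
Band runs from -41.3° eastward to +41.7°.

83.0°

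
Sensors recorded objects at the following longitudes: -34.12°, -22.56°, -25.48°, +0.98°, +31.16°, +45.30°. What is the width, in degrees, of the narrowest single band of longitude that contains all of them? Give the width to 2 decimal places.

79.42°

Sort the longitudes: -34.12°, -25.48°, -22.56°, +0.98°, +31.16°, +45.30°.
Eastward gaps between consecutive values (wrapping around): 8.64°, 2.92°, 23.54°, 30.18°, 14.14°, 280.58°.
Largest gap = 280.58° ⇒ minimal covering band is its complement: 360° − 280.58° = 79.42°.
Band runs from -34.12° eastward to +45.30°.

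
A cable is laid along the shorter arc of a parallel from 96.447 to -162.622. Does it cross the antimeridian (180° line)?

Yes

Naïve |-162.622 − 96.447| = 259.069° > 180°, so the shorter arc goes the other way round — across 180°.
Signed shortest Δλ = ((-162.622 − 96.447 + 180) mod 360) − 180 = 100.931°.
Going east by 100.931° from +96.447° passes through 180° before reaching -162.622°.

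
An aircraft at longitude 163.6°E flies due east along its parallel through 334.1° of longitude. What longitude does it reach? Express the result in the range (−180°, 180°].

137.7°E

Start at +163.6°; shift +334.1° → +497.7°.
+497.7° lies outside (−180°, 180°]; subtract 360° → +137.7°.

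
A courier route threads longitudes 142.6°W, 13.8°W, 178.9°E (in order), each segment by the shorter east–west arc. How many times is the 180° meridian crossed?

Leg 1: -142.6° → -13.8°, shortest Δλ = 128.8° (east) — does not cross 180°.
Leg 2: -13.8° → +178.9°, shortest Δλ = -167.3° (west) — crosses 180°.
Total crossings: 1.

1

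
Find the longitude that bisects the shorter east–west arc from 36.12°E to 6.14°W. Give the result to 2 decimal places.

14.99°E

Signed shortest Δλ from +36.12° to -6.14° is -42.26°.
Midpoint longitude = +36.12° + (-42.26°)/2 = +36.12° − 21.13° = +14.99°.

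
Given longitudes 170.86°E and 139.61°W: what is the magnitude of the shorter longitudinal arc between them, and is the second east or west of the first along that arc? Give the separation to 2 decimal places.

Raw difference: -139.61 − 170.86 = -310.47°.
Normalise into (−180°, 180°]: -310.47° + 360° = 49.53°.
Positive ⇒ the second point lies to the east; separation 49.53°.

49.53° east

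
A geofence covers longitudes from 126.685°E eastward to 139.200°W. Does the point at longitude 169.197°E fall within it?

Band width going east from +126.685° to -139.200°: ((-139.200 − 126.685) mod 360) = 94.115°.
Offset of +169.197° east of the west edge: ((169.197 − 126.685) mod 360) = 42.512°.
42.512° ≤ 94.115° ⇒ inside.

Yes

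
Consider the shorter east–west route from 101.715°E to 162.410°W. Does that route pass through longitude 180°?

Yes

Naïve |-162.410 − 101.715| = 264.125° > 180°, so the shorter arc goes the other way round — across 180°.
Signed shortest Δλ = ((-162.410 − 101.715 + 180) mod 360) − 180 = 95.875°.
Going east by 95.875° from +101.715° passes through 180° before reaching -162.410°.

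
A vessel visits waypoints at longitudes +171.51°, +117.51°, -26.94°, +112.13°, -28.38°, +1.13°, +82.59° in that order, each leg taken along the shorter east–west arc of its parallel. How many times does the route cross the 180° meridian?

0

Leg 1: +171.51° → +117.51°, shortest Δλ = -54.0° (west) — does not cross 180°.
Leg 2: +117.51° → -26.94°, shortest Δλ = -144.45° (west) — does not cross 180°.
Leg 3: -26.94° → +112.13°, shortest Δλ = 139.07° (east) — does not cross 180°.
Leg 4: +112.13° → -28.38°, shortest Δλ = -140.51° (west) — does not cross 180°.
Leg 5: -28.38° → +1.13°, shortest Δλ = 29.51° (east) — does not cross 180°.
Leg 6: +1.13° → +82.59°, shortest Δλ = 81.46° (east) — does not cross 180°.
Total crossings: 0.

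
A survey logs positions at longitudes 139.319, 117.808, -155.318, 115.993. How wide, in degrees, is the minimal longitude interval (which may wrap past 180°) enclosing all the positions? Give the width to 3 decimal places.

88.689°

Sort the longitudes: -155.318°, +115.993°, +117.808°, +139.319°.
Eastward gaps between consecutive values (wrapping around): 271.311°, 1.815°, 21.511°, 65.363°.
Largest gap = 271.311° ⇒ minimal covering band is its complement: 360° − 271.311° = 88.689°.
Band runs from +115.993° eastward to -155.318°, crossing the antimeridian.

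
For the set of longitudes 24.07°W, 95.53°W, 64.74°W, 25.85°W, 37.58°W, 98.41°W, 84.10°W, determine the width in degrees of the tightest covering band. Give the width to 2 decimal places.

Sort the longitudes: -98.41°, -95.53°, -84.10°, -64.74°, -37.58°, -25.85°, -24.07°.
Eastward gaps between consecutive values (wrapping around): 2.88°, 11.43°, 19.36°, 27.16°, 11.73°, 1.78°, 285.66°.
Largest gap = 285.66° ⇒ minimal covering band is its complement: 360° − 285.66° = 74.34°.
Band runs from -98.41° eastward to -24.07°.

74.34°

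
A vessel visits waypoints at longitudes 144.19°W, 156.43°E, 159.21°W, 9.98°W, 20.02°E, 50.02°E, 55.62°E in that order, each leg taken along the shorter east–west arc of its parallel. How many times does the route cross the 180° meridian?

Leg 1: -144.19° → +156.43°, shortest Δλ = -59.38° (west) — crosses 180°.
Leg 2: +156.43° → -159.21°, shortest Δλ = 44.36° (east) — crosses 180°.
Leg 3: -159.21° → -9.98°, shortest Δλ = 149.23° (east) — does not cross 180°.
Leg 4: -9.98° → +20.02°, shortest Δλ = 30.0° (east) — does not cross 180°.
Leg 5: +20.02° → +50.02°, shortest Δλ = 30.0° (east) — does not cross 180°.
Leg 6: +50.02° → +55.62°, shortest Δλ = 5.6° (east) — does not cross 180°.
Total crossings: 2.

2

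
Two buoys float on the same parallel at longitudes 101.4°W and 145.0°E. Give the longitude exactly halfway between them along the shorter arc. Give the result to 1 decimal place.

Signed shortest Δλ from -101.4° to +145.0° is -113.6°.
Midpoint longitude = -101.4° + (-113.6°)/2 = -101.4° − 56.8° = -158.2°.
(The naïve average (-101.4 + +145.0)/2 = 21.8° is on the wrong side of the globe.)

158.2°W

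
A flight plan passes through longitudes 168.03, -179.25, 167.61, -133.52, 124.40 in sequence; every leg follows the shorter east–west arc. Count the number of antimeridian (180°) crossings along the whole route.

4

Leg 1: +168.03° → -179.25°, shortest Δλ = 12.72° (east) — crosses 180°.
Leg 2: -179.25° → +167.61°, shortest Δλ = -13.14° (west) — crosses 180°.
Leg 3: +167.61° → -133.52°, shortest Δλ = 58.87° (east) — crosses 180°.
Leg 4: -133.52° → +124.40°, shortest Δλ = -102.08° (west) — crosses 180°.
Total crossings: 4.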